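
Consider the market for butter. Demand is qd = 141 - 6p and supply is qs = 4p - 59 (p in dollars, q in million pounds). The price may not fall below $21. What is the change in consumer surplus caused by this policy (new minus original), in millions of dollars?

Without the control the market clears where 141 - 6p = 4p - 59, i.e. p* = 20 and q* = 21.
Since 21 > 20, the floor is binding.
At p = 21: qd = 141 - 6·21 = 15 and qs = 4·21 - 59 = 25.
Consumer surplus without the control is ½ · (23.5 - 20) · 21 = 36.75.
With the floor, consumers buy 15 units at 21, so CS = ½ · (23.5 - 21) · 15 = 18.75.
Change in consumer surplus = 18.75 - 36.75 = -18.

-18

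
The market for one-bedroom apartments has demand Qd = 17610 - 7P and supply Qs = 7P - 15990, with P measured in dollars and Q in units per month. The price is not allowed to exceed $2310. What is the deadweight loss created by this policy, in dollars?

56700

Without the control the market clears where 17610 - 7P = 7P - 15990, i.e. P* = 2400 and Q* = 810.
The ceiling of 2310 is below the equilibrium price 2400, so it binds.
At P = 2310: Qd = 17610 - 7·2310 = 1440 and Qs = 7·2310 - 15990 = 180.
Quantity traded falls to 180. At Q = 180 the demand price is (17610 - 180)/7 = 2490 and the supply price is (15990 + 180)/7 = 2310.
Deadweight loss = ½ · (2490 - 2310) · (810 - 180) = ½ · 180 · 630 = 56700.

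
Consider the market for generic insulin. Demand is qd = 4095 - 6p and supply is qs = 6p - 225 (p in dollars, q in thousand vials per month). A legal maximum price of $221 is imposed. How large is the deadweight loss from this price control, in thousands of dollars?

In a free market, 4095 - 6p = 6p - 225 gives the equilibrium p* = 360, q* = 1935.
Since 221 < 360, the ceiling is binding.
At p = 221: qd = 4095 - 6·221 = 2769 and qs = 6·221 - 225 = 1101.
Quantity traded falls to 1101. At q = 1101 the demand price is (4095 - 1101)/6 = 499 and the supply price is (225 + 1101)/6 = 221.
Deadweight loss = ½ · (499 - 221) · (1935 - 1101) = ½ · 278 · 834 = 115926.

115926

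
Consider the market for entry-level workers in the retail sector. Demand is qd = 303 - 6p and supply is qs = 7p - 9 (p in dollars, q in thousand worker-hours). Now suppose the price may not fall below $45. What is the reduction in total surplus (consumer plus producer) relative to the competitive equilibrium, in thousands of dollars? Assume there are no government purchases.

Setting quantity demanded equal to quantity supplied, 303 - 6p = 7p - 9, gives p* = 24 and q* = 159.
The floor of 45 is above the equilibrium price 24, so it binds.
At p = 45: qd = 303 - 6·45 = 33 and qs = 7·45 - 9 = 306.
Quantity traded falls to 33. At q = 33 the demand price is (303 - 33)/6 = 45 and the supply price is (9 + 33)/7 = 6.
Deadweight loss = ½ · (45 - 6) · (159 - 33) = ½ · 39 · 126 = 2457.

2457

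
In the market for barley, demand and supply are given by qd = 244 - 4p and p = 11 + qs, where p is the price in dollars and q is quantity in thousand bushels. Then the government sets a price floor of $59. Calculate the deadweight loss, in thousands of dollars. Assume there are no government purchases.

640

Rearranging supply gives qs = p - 11. In a free market, 244 - 4p = p - 11 gives the equilibrium p* = 51, q* = 40.
Since 59 > 51, the floor is binding.
At p = 59: qd = 244 - 4·59 = 8 and qs = 59 - 11 = 48.
Quantity traded falls to 8. At q = 8 the demand price is (244 - 8)/4 = 59 and the supply price is 11 + 8 = 19.
Deadweight loss = ½ · (59 - 19) · (40 - 8) = ½ · 40 · 32 = 640.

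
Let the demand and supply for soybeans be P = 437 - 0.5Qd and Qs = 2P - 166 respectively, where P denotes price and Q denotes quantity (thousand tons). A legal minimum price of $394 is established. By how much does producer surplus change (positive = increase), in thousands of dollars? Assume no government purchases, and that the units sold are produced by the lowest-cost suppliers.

-6432

Rearranging demand gives Qd = 874 - 2P. Equilibrium: 874 - 2P = 2P - 166, so 1040 = 4P and P* = 260, Q* = 354.
Since 394 > 260, the floor is binding.
At P = 394: Qd = 874 - 2·394 = 86 and Qs = 2·394 - 166 = 622.
Producer surplus without the control is ½ · (260 - 83) · 354 = 31329.
With the floor, 86 units are sold at 394. The supply price at Q = 86 is 126, so PS = ½ · [(394 - 83) + (394 - 126)] · 86 = 24897.
Change in producer surplus = 24897 - 31329 = -6432.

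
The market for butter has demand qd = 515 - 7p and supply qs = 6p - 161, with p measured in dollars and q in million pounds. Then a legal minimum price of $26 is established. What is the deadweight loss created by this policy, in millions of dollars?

0

Setting quantity demanded equal to quantity supplied, 515 - 7p = 6p - 161, gives p* = 52 and q* = 151.
The floor of 26 is below the equilibrium price 52, so it is not binding; the market clears at p* = 52, q* = 151.
Since the control does not bind, no trades are prevented and deadweight loss is zero.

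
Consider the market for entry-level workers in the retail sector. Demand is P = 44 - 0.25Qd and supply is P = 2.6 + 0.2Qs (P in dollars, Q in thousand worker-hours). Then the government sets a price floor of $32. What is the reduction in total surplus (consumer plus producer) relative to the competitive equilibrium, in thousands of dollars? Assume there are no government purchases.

435.6

Rearranging demand gives Qd = 176 - 4P; rearranging supply gives Qs = 5P - 13. Setting quantity demanded equal to quantity supplied, 176 - 4P = 5P - 13, gives P* = 21 and Q* = 92.
Since 32 > 21, the floor is binding.
At P = 32: Qd = 176 - 4·32 = 48 and Qs = 5·32 - 13 = 147.
Quantity traded falls to 48. At Q = 48 the demand price is (176 - 48)/4 = 32 and the supply price is (13 + 48)/5 = 12.2.
Deadweight loss = ½ · (32 - 12.2) · (92 - 48) = ½ · 19.8 · 44 = 435.6.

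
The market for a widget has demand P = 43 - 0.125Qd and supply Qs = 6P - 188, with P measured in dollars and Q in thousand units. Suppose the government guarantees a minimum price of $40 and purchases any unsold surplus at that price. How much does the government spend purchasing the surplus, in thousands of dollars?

1120

Rearranging demand gives Qd = 344 - 8P. Setting quantity demanded equal to quantity supplied, 344 - 8P = 6P - 188, gives P* = 38 and Q* = 40.
Since 40 > 38, the floor is binding.
At P = 40: Qd = 344 - 8·40 = 24 and Qs = 6·40 - 188 = 52.
Surplus = Qs - Qd = 28.
Government expenditure = surplus × support price = 28 × 40 = 1120.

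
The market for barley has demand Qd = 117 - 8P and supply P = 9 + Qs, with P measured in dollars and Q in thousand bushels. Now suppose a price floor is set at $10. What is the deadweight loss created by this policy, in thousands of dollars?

0

Rearranging supply gives Qs = P - 9. Setting quantity demanded equal to quantity supplied, 117 - 8P = P - 9, gives P* = 14 and Q* = 5.
The floor of 10 is below the equilibrium price 14, so it is not binding; the market clears at P* = 14, Q* = 5.
Since the control does not bind, no trades are prevented and deadweight loss is zero.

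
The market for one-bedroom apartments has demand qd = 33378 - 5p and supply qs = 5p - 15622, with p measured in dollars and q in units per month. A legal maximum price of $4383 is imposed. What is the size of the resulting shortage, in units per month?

5170

Setting quantity demanded equal to quantity supplied, 33378 - 5p = 5p - 15622, gives p* = 4900 and q* = 8878.
The ceiling of 4383 is below the equilibrium price 4900, so it binds.
At p = 4383: qd = 33378 - 5·4383 = 11463 and qs = 5·4383 - 15622 = 6293.
Shortage = qd - qs = 11463 - 6293 = 5170.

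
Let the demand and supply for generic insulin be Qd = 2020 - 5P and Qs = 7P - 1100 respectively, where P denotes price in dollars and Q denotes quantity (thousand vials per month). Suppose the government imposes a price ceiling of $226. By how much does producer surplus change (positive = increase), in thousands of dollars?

Setting quantity demanded equal to quantity supplied, 2020 - 5P = 7P - 1100, gives P* = 260 and Q* = 720.
Because the ceiling (226) lies below the market-clearing price, it is binding.
At P = 226: Qd = 2020 - 5·226 = 890 and Qs = 7·226 - 1100 = 482.
Producer surplus without the control is ½ · (260 - 1100/7) · 720 = 259200/7.
With the ceiling, producers sell 482 units at 226, so PS = ½ · (226 - 1100/7) · 482 = 116162/7.
Change in producer surplus = 116162/7 - 259200/7 = -20434.

-20434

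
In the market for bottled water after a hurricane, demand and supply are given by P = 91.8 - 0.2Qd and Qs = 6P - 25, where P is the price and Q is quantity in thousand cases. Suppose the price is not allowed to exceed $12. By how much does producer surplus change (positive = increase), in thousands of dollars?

-4576

Rearranging demand gives Qd = 459 - 5P. Equilibrium: 459 - 5P = 6P - 25, so 484 = 11P and P* = 44, Q* = 239.
Because the ceiling (12) lies below the market-clearing price, it is binding.
At P = 12: Qd = 459 - 5·12 = 399 and Qs = 6·12 - 25 = 47.
Producer surplus without the control is ½ · (44 - 25/6) · 239 = 57121/12.
With the ceiling, producers sell 47 units at 12, so PS = ½ · (12 - 25/6) · 47 = 2209/12.
Change in producer surplus = 2209/12 - 57121/12 = -4576.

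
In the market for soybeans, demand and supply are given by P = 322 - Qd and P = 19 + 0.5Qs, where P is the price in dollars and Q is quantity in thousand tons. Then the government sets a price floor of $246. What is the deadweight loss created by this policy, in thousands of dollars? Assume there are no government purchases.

Rearranging demand gives Qd = 322 - P; rearranging supply gives Qs = 2P - 38. Setting quantity demanded equal to quantity supplied, 322 - P = 2P - 38, gives P* = 120 and Q* = 202.
The floor of 246 is above the equilibrium price 120, so it binds.
At P = 246: Qd = 322 - 246 = 76 and Qs = 2·246 - 38 = 454.
Quantity traded falls to 76. At Q = 76 the demand price is 322 - 76 = 246 and the supply price is (38 + 76)/2 = 57.
Deadweight loss = ½ · (246 - 57) · (202 - 76) = ½ · 189 · 126 = 11907.

11907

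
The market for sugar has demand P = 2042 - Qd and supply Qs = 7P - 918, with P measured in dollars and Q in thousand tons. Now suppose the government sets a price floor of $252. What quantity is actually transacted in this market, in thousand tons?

Rearranging demand gives Qd = 2042 - P. Setting quantity demanded equal to quantity supplied, 2042 - P = 7P - 918, gives P* = 370 and Q* = 1672.
The floor of 252 is below the equilibrium price 370, so it is not binding; the market clears at P* = 370, Q* = 1672.

1672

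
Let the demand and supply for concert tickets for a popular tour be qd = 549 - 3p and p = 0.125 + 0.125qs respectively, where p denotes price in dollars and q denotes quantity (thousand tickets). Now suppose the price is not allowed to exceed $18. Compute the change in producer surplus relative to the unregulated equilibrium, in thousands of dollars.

-8672

Rearranging supply gives qs = 8p - 1. Equilibrium: 549 - 3p = 8p - 1, so 550 = 11p and p* = 50, q* = 399.
Since 18 < 50, the ceiling is binding.
At p = 18: qd = 549 - 3·18 = 495 and qs = 8·18 - 1 = 143.
Producer surplus without the control is ½ · (50 - 0.125) · 399 = 9950.0625.
With the ceiling, producers sell 143 units at 18, so PS = ½ · (18 - 0.125) · 143 = 1278.0625.
Change in producer surplus = 1278.0625 - 9950.0625 = -8672.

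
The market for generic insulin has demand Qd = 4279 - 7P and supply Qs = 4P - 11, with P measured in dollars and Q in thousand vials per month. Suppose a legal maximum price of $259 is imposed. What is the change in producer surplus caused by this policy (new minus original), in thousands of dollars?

-168597

Without the control the market clears where 4279 - 7P = 4P - 11, i.e. P* = 390 and Q* = 1549.
The ceiling of 259 is below the equilibrium price 390, so it binds.
At P = 259: Qd = 4279 - 7·259 = 2466 and Qs = 4·259 - 11 = 1025.
Producer surplus without the control is ½ · (390 - 2.75) · 1549 = 299925.125.
With the ceiling, producers sell 1025 units at 259, so PS = ½ · (259 - 2.75) · 1025 = 131328.125.
Change in producer surplus = 131328.125 - 299925.125 = -168597.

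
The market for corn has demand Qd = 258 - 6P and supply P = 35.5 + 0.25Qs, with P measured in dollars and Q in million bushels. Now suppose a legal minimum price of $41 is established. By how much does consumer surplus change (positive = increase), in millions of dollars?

Rearranging supply gives Qs = 4P - 142. Setting quantity demanded equal to quantity supplied, 258 - 6P = 4P - 142, gives P* = 40 and Q* = 18.
Because the floor (41) lies above the market-clearing price, it is binding.
At P = 41: Qd = 258 - 6·41 = 12 and Qs = 4·41 - 142 = 22.
Consumer surplus without the control is ½ · (43 - 40) · 18 = 27.
With the floor, consumers buy 12 units at 41, so CS = ½ · (43 - 41) · 12 = 12.
Change in consumer surplus = 12 - 27 = -15.

-15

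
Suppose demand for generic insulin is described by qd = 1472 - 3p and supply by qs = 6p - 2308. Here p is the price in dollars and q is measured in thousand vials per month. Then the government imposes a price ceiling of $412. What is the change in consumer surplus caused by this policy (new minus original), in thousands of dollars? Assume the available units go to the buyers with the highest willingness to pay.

Setting quantity demanded equal to quantity supplied, 1472 - 3p = 6p - 2308, gives p* = 420 and q* = 212.
The ceiling of 412 is below the equilibrium price 420, so it binds.
At p = 412: qd = 1472 - 3·412 = 236 and qs = 6·412 - 2308 = 164.
Consumer surplus without the control is ½ · (1472/3 - 420) · 212 = 22472/3.
With the ceiling, 164 units are sold at 412 (assume they go to the highest-value buyers). The demand price at q = 164 is 436, so CS = ½ · [(1472/3 - 412) + (436 - 412)] · 164 = 25256/3.
Change in consumer surplus = 25256/3 - 22472/3 = 928.

928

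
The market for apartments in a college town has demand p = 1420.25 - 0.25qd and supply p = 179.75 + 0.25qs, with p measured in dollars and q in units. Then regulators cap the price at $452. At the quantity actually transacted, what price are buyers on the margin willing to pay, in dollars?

Rearranging demand gives qd = 5681 - 4p; rearranging supply gives qs = 4p - 719. Setting quantity demanded equal to quantity supplied, 5681 - 4p = 4p - 719, gives p* = 800 and q* = 2481.
The ceiling of 452 is below the equilibrium price 800, so it binds.
At p = 452: qd = 5681 - 4·452 = 3873 and qs = 4·452 - 719 = 1089.
Only 1089 units reach the market. On the demand curve, the marginal buyer's willingness to pay at q = 1089 is (5681 - 1089)/4 = 1148.

1148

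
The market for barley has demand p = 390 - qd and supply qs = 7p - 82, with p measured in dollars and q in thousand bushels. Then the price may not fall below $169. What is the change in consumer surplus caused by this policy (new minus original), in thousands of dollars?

Rearranging demand gives qd = 390 - p. In a free market, 390 - p = 7p - 82 gives the equilibrium p* = 59, q* = 331.
Since 169 > 59, the floor is binding.
At p = 169: qd = 390 - 169 = 221 and qs = 7·169 - 82 = 1101.
Consumer surplus without the control is ½ · (390 - 59) · 331 = 54780.5.
With the floor, consumers buy 221 units at 169, so CS = ½ · (390 - 169) · 221 = 24420.5.
Change in consumer surplus = 24420.5 - 54780.5 = -30360.

-30360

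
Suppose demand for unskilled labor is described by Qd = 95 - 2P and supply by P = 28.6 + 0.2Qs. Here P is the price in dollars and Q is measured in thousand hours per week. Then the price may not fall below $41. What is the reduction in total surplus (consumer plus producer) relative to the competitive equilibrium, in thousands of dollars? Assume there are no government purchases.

68.6

Rearranging supply gives Qs = 5P - 143. Equilibrium: 95 - 2P = 5P - 143, so 238 = 7P and P* = 34, Q* = 27.
Because the floor (41) lies above the market-clearing price, it is binding.
At P = 41: Qd = 95 - 2·41 = 13 and Qs = 5·41 - 143 = 62.
Quantity traded falls to 13. At Q = 13 the demand price is (95 - 13)/2 = 41 and the supply price is (143 + 13)/5 = 31.2.
Deadweight loss = ½ · (41 - 31.2) · (27 - 13) = ½ · 9.8 · 14 = 68.6.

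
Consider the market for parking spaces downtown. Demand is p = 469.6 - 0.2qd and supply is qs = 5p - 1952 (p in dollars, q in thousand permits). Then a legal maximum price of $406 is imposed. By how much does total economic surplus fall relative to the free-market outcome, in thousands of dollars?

2880

Rearranging demand gives qd = 2348 - 5p. Without the control the market clears where 2348 - 5p = 5p - 1952, i.e. p* = 430 and q* = 198.
Since 406 < 430, the ceiling is binding.
At p = 406: qd = 2348 - 5·406 = 318 and qs = 5·406 - 1952 = 78.
Quantity traded falls to 78. At q = 78 the demand price is (2348 - 78)/5 = 454 and the supply price is (1952 + 78)/5 = 406.
Deadweight loss = ½ · (454 - 406) · (198 - 78) = ½ · 48 · 120 = 2880.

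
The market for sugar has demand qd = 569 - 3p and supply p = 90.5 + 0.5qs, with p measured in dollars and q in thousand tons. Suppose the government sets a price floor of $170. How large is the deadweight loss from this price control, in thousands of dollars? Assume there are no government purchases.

1500

Rearranging supply gives qs = 2p - 181. Equilibrium: 569 - 3p = 2p - 181, so 750 = 5p and p* = 150, q* = 119.
The floor of 170 is above the equilibrium price 150, so it binds.
At p = 170: qd = 569 - 3·170 = 59 and qs = 2·170 - 181 = 159.
Quantity traded falls to 59. At q = 59 the demand price is (569 - 59)/3 = 170 and the supply price is (181 + 59)/2 = 120.
Deadweight loss = ½ · (170 - 120) · (119 - 59) = ½ · 50 · 60 = 1500.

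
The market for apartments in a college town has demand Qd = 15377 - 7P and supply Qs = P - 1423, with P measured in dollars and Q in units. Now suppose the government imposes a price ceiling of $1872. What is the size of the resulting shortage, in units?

Without the control the market clears where 15377 - 7P = P - 1423, i.e. P* = 2100 and Q* = 677.
Because the ceiling (1872) lies below the market-clearing price, it is binding.
At P = 1872: Qd = 15377 - 7·1872 = 2273 and Qs = 1872 - 1423 = 449.
Shortage = Qd - Qs = 2273 - 449 = 1824.

1824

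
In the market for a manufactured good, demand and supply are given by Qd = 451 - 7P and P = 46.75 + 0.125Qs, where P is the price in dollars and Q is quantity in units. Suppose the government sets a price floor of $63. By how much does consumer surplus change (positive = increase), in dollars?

-304

Rearranging supply gives Qs = 8P - 374. Without the control the market clears where 451 - 7P = 8P - 374, i.e. P* = 55 and Q* = 66.
Because the floor (63) lies above the market-clearing price, it is binding.
At P = 63: Qd = 451 - 7·63 = 10 and Qs = 8·63 - 374 = 130.
Consumer surplus without the control is ½ · (451/7 - 55) · 66 = 2178/7.
With the floor, consumers buy 10 units at 63, so CS = ½ · (451/7 - 63) · 10 = 50/7.
Change in consumer surplus = 50/7 - 2178/7 = -304.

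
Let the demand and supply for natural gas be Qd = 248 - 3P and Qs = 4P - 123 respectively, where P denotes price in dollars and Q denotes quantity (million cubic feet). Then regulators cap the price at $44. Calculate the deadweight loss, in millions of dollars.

378

In a free market, 248 - 3P = 4P - 123 gives the equilibrium P* = 53, Q* = 89.
Since 44 < 53, the ceiling is binding.
At P = 44: Qd = 248 - 3·44 = 116 and Qs = 4·44 - 123 = 53.
Quantity traded falls to 53. At Q = 53 the demand price is (248 - 53)/3 = 65 and the supply price is (123 + 53)/4 = 44.
Deadweight loss = ½ · (65 - 44) · (89 - 53) = ½ · 21 · 36 = 378.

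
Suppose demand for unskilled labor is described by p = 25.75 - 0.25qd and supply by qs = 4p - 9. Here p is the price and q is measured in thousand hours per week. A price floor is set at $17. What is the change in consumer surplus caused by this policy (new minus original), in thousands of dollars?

-123

Rearranging demand gives qd = 103 - 4p. Without the control the market clears where 103 - 4p = 4p - 9, i.e. p* = 14 and q* = 47.
Because the floor (17) lies above the market-clearing price, it is binding.
At p = 17: qd = 103 - 4·17 = 35 and qs = 4·17 - 9 = 59.
Consumer surplus without the control is ½ · (25.75 - 14) · 47 = 276.125.
With the floor, consumers buy 35 units at 17, so CS = ½ · (25.75 - 17) · 35 = 153.125.
Change in consumer surplus = 153.125 - 276.125 = -123.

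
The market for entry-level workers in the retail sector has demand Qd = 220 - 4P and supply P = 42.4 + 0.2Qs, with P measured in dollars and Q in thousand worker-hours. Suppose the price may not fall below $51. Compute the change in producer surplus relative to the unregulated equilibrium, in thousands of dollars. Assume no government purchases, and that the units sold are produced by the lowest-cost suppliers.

Rearranging supply gives Qs = 5P - 212. In a free market, 220 - 4P = 5P - 212 gives the equilibrium P* = 48, Q* = 28.
Since 51 > 48, the floor is binding.
At P = 51: Qd = 220 - 4·51 = 16 and Qs = 5·51 - 212 = 43.
Producer surplus without the control is ½ · (48 - 42.4) · 28 = 78.4.
With the floor, 16 units are sold at 51. The supply price at Q = 16 is 45.6, so PS = ½ · [(51 - 42.4) + (51 - 45.6)] · 16 = 112.
Change in producer surplus = 112 - 78.4 = 33.6.

33.6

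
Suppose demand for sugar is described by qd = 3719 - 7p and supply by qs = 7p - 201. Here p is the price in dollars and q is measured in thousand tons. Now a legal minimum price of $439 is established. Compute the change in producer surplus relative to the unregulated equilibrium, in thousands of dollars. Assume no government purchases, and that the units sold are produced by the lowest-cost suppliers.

14230.5

Setting quantity demanded equal to quantity supplied, 3719 - 7p = 7p - 201, gives p* = 280 and q* = 1759.
Since 439 > 280, the floor is binding.
At p = 439: qd = 3719 - 7·439 = 646 and qs = 7·439 - 201 = 2872.
Producer surplus without the control is ½ · (280 - 201/7) · 1759 = 3094081/14.
With the floor, 646 units are sold at 439. The supply price at q = 646 is 121, so PS = ½ · [(439 - 201/7) + (439 - 121)] · 646 = 1646654/7.
Change in producer surplus = 1646654/7 - 3094081/14 = 14230.5.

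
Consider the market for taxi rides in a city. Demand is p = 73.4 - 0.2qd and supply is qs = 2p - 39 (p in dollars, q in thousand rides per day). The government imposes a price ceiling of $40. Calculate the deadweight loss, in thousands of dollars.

453.6

Rearranging demand gives qd = 367 - 5p. In a free market, 367 - 5p = 2p - 39 gives the equilibrium p* = 58, q* = 77.
Since 40 < 58, the ceiling is binding.
At p = 40: qd = 367 - 5·40 = 167 and qs = 2·40 - 39 = 41.
Quantity traded falls to 41. At q = 41 the demand price is (367 - 41)/5 = 65.2 and the supply price is (39 + 41)/2 = 40.
Deadweight loss = ½ · (65.2 - 40) · (77 - 41) = ½ · 25.2 · 36 = 453.6.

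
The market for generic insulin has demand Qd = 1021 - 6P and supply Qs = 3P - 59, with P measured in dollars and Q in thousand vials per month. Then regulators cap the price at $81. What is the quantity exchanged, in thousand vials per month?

184

Equilibrium: 1021 - 6P = 3P - 59, so 1080 = 9P and P* = 120, Q* = 301.
Because the ceiling (81) lies below the market-clearing price, it is binding.
At P = 81: Qd = 1021 - 6·81 = 535 and Qs = 3·81 - 59 = 184.
The quantity actually transacted is the short side, supply: 184.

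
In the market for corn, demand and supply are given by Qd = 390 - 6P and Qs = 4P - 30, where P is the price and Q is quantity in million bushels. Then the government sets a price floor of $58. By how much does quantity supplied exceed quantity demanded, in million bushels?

160

Setting quantity demanded equal to quantity supplied, 390 - 6P = 4P - 30, gives P* = 42 and Q* = 138.
Because the floor (58) lies above the market-clearing price, it is binding.
At P = 58: Qd = 390 - 6·58 = 42 and Qs = 4·58 - 30 = 202.
Surplus = Qs - Qd = 202 - 42 = 160.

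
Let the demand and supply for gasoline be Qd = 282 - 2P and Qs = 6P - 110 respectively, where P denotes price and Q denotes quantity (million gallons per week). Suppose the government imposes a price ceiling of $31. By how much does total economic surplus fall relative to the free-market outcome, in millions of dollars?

3888

Equilibrium: 282 - 2P = 6P - 110, so 392 = 8P and P* = 49, Q* = 184.
Because the ceiling (31) lies below the market-clearing price, it is binding.
At P = 31: Qd = 282 - 2·31 = 220 and Qs = 6·31 - 110 = 76.
Quantity traded falls to 76. At Q = 76 the demand price is (282 - 76)/2 = 103 and the supply price is (110 + 76)/6 = 31.
Deadweight loss = ½ · (103 - 31) · (184 - 76) = ½ · 72 · 108 = 3888.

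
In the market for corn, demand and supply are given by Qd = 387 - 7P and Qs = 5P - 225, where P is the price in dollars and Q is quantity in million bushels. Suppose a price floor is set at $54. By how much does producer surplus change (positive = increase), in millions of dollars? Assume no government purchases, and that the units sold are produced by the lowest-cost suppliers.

-17.1

In a free market, 387 - 7P = 5P - 225 gives the equilibrium P* = 51, Q* = 30.
The floor of 54 is above the equilibrium price 51, so it binds.
At P = 54: Qd = 387 - 7·54 = 9 and Qs = 5·54 - 225 = 45.
Producer surplus without the control is ½ · (51 - 45) · 30 = 90.
With the floor, 9 units are sold at 54. The supply price at Q = 9 is 46.8, so PS = ½ · [(54 - 45) + (54 - 46.8)] · 9 = 72.9.
Change in producer surplus = 72.9 - 90 = -17.1.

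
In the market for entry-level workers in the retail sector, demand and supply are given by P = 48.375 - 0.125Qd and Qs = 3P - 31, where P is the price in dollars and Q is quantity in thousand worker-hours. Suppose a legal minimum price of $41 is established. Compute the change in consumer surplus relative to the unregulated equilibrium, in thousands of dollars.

Rearranging demand gives Qd = 387 - 8P. Equilibrium: 387 - 8P = 3P - 31, so 418 = 11P and P* = 38, Q* = 83.
Since 41 > 38, the floor is binding.
At P = 41: Qd = 387 - 8·41 = 59 and Qs = 3·41 - 31 = 92.
Consumer surplus without the control is ½ · (48.375 - 38) · 83 = 430.5625.
With the floor, consumers buy 59 units at 41, so CS = ½ · (48.375 - 41) · 59 = 217.5625.
Change in consumer surplus = 217.5625 - 430.5625 = -213.

-213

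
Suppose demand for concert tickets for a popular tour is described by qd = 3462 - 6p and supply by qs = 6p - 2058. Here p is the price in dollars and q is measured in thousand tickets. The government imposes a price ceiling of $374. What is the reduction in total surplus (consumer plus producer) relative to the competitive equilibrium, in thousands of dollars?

44376

In a free market, 3462 - 6p = 6p - 2058 gives the equilibrium p* = 460, q* = 702.
The ceiling of 374 is below the equilibrium price 460, so it binds.
At p = 374: qd = 3462 - 6·374 = 1218 and qs = 6·374 - 2058 = 186.
Quantity traded falls to 186. At q = 186 the demand price is (3462 - 186)/6 = 546 and the supply price is (2058 + 186)/6 = 374.
Deadweight loss = ½ · (546 - 374) · (702 - 186) = ½ · 172 · 516 = 44376.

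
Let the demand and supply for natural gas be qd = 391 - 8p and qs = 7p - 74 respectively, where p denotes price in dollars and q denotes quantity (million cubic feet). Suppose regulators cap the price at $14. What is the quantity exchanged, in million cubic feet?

24

In a free market, 391 - 8p = 7p - 74 gives the equilibrium p* = 31, q* = 143.
Because the ceiling (14) lies below the market-clearing price, it is binding.
At p = 14: qd = 391 - 8·14 = 279 and qs = 7·14 - 74 = 24.
The quantity actually transacted is the short side, supply: 24.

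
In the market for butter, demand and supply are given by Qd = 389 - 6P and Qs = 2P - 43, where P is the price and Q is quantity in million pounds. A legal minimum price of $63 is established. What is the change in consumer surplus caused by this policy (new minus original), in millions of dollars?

-342

Setting quantity demanded equal to quantity supplied, 389 - 6P = 2P - 43, gives P* = 54 and Q* = 65.
The floor of 63 is above the equilibrium price 54, so it binds.
At P = 63: Qd = 389 - 6·63 = 11 and Qs = 2·63 - 43 = 83.
Consumer surplus without the control is ½ · (389/6 - 54) · 65 = 4225/12.
With the floor, consumers buy 11 units at 63, so CS = ½ · (389/6 - 63) · 11 = 121/12.
Change in consumer surplus = 121/12 - 4225/12 = -342.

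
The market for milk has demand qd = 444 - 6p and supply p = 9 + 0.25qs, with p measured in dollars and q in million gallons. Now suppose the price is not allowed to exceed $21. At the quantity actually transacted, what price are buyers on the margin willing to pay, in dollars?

Rearranging supply gives qs = 4p - 36. In a free market, 444 - 6p = 4p - 36 gives the equilibrium p* = 48, q* = 156.
Since 21 < 48, the ceiling is binding.
At p = 21: qd = 444 - 6·21 = 318 and qs = 4·21 - 36 = 48.
Only 48 units reach the market. On the demand curve, the marginal buyer's willingness to pay at q = 48 is (444 - 48)/6 = 66.

66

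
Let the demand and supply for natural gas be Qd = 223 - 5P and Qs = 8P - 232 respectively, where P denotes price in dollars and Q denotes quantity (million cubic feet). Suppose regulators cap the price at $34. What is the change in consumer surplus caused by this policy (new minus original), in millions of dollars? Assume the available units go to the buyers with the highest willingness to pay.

Equilibrium: 223 - 5P = 8P - 232, so 455 = 13P and P* = 35, Q* = 48.
Because the ceiling (34) lies below the market-clearing price, it is binding.
At P = 34: Qd = 223 - 5·34 = 53 and Qs = 8·34 - 232 = 40.
Consumer surplus without the control is ½ · (44.6 - 35) · 48 = 230.4.
With the ceiling, 40 units are sold at 34 (assume they go to the highest-value buyers). The demand price at Q = 40 is 36.6, so CS = ½ · [(44.6 - 34) + (36.6 - 34)] · 40 = 264.
Change in consumer surplus = 264 - 230.4 = 33.6.

33.6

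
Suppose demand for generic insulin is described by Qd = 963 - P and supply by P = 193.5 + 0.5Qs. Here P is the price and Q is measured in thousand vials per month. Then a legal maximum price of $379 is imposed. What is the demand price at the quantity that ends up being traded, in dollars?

Rearranging supply gives Qs = 2P - 387. Equilibrium: 963 - P = 2P - 387, so 1350 = 3P and P* = 450, Q* = 513.
Because the ceiling (379) lies below the market-clearing price, it is binding.
At P = 379: Qd = 963 - 379 = 584 and Qs = 2·379 - 387 = 371.
Only 371 units reach the market. On the demand curve, the marginal buyer's willingness to pay at Q = 371 is (963 - 371) = 592.

592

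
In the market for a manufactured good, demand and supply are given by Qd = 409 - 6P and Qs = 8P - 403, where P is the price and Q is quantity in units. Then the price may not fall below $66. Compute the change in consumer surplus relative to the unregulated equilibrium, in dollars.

-296

Setting quantity demanded equal to quantity supplied, 409 - 6P = 8P - 403, gives P* = 58 and Q* = 61.
Since 66 > 58, the floor is binding.
At P = 66: Qd = 409 - 6·66 = 13 and Qs = 8·66 - 403 = 125.
Consumer surplus without the control is ½ · (409/6 - 58) · 61 = 3721/12.
With the floor, consumers buy 13 units at 66, so CS = ½ · (409/6 - 66) · 13 = 169/12.
Change in consumer surplus = 169/12 - 3721/12 = -296.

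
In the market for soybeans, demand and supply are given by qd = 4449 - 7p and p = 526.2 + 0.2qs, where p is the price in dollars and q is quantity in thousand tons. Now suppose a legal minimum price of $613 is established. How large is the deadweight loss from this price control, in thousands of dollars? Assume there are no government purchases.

4443.6

Rearranging supply gives qs = 5p - 2631. Without the control the market clears where 4449 - 7p = 5p - 2631, i.e. p* = 590 and q* = 319.
The floor of 613 is above the equilibrium price 590, so it binds.
At p = 613: qd = 4449 - 7·613 = 158 and qs = 5·613 - 2631 = 434.
Quantity traded falls to 158. At q = 158 the demand price is (4449 - 158)/7 = 613 and the supply price is (2631 + 158)/5 = 557.8.
Deadweight loss = ½ · (613 - 557.8) · (319 - 158) = ½ · 55.2 · 161 = 4443.6.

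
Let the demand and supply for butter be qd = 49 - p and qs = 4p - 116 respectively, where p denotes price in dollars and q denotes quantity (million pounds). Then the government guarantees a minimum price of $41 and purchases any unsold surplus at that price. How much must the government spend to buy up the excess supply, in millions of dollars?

Without the control the market clears where 49 - p = 4p - 116, i.e. p* = 33 and q* = 16.
The floor of 41 is above the equilibrium price 33, so it binds.
At p = 41: qd = 49 - 41 = 8 and qs = 4·41 - 116 = 48.
Surplus = qs - qd = 40.
Government expenditure = surplus × support price = 40 × 41 = 1640.

1640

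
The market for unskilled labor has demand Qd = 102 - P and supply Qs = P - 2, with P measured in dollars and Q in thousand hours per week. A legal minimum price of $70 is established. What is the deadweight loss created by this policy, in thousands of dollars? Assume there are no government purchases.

Without the control the market clears where 102 - P = P - 2, i.e. P* = 52 and Q* = 50.
Because the floor (70) lies above the market-clearing price, it is binding.
At P = 70: Qd = 102 - 70 = 32 and Qs = 70 - 2 = 68.
Quantity traded falls to 32. At Q = 32 the demand price is 102 - 32 = 70 and the supply price is 2 + 32 = 34.
Deadweight loss = ½ · (70 - 34) · (50 - 32) = ½ · 36 · 18 = 324.

324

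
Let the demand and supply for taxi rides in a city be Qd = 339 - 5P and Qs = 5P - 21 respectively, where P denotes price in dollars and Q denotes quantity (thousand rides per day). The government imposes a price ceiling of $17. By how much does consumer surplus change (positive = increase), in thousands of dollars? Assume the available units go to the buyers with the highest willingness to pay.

313.5

Setting quantity demanded equal to quantity supplied, 339 - 5P = 5P - 21, gives P* = 36 and Q* = 159.
Since 17 < 36, the ceiling is binding.
At P = 17: Qd = 339 - 5·17 = 254 and Qs = 5·17 - 21 = 64.
Consumer surplus without the control is ½ · (67.8 - 36) · 159 = 2528.1.
With the ceiling, 64 units are sold at 17 (assume they go to the highest-value buyers). The demand price at Q = 64 is 55, so CS = ½ · [(67.8 - 17) + (55 - 17)] · 64 = 2841.6.
Change in consumer surplus = 2841.6 - 2528.1 = 313.5.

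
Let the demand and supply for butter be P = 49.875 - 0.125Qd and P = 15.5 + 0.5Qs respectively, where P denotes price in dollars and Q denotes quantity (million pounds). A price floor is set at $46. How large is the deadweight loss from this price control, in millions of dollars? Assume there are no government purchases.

180

Rearranging demand gives Qd = 399 - 8P; rearranging supply gives Qs = 2P - 31. Setting quantity demanded equal to quantity supplied, 399 - 8P = 2P - 31, gives P* = 43 and Q* = 55.
Because the floor (46) lies above the market-clearing price, it is binding.
At P = 46: Qd = 399 - 8·46 = 31 and Qs = 2·46 - 31 = 61.
Quantity traded falls to 31. At Q = 31 the demand price is (399 - 31)/8 = 46 and the supply price is (31 + 31)/2 = 31.
Deadweight loss = ½ · (46 - 31) · (55 - 31) = ½ · 15 · 24 = 180.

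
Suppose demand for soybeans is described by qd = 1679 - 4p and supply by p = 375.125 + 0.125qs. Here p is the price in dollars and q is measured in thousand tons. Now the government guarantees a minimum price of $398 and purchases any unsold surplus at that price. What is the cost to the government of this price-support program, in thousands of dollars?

38208

Rearranging supply gives qs = 8p - 3001. Setting quantity demanded equal to quantity supplied, 1679 - 4p = 8p - 3001, gives p* = 390 and q* = 119.
Since 398 > 390, the floor is binding.
At p = 398: qd = 1679 - 4·398 = 87 and qs = 8·398 - 3001 = 183.
Surplus = qs - qd = 96.
Government expenditure = surplus × support price = 96 × 398 = 38208.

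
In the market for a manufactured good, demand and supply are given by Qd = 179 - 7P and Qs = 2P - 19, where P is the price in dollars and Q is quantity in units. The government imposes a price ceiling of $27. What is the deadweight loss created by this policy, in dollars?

Equilibrium: 179 - 7P = 2P - 19, so 198 = 9P and P* = 22, Q* = 25.
The ceiling of 27 is above the equilibrium price 22, so it is not binding; the market clears at P* = 22, Q* = 25.
Since the control does not bind, no trades are prevented and deadweight loss is zero.

0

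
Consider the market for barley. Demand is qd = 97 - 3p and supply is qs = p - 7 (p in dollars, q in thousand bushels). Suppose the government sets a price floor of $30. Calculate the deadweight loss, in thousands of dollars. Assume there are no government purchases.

96

Without the control the market clears where 97 - 3p = p - 7, i.e. p* = 26 and q* = 19.
The floor of 30 is above the equilibrium price 26, so it binds.
At p = 30: qd = 97 - 3·30 = 7 and qs = 30 - 7 = 23.
Quantity traded falls to 7. At q = 7 the demand price is (97 - 7)/3 = 30 and the supply price is 7 + 7 = 14.
Deadweight loss = ½ · (30 - 14) · (19 - 7) = ½ · 16 · 12 = 96.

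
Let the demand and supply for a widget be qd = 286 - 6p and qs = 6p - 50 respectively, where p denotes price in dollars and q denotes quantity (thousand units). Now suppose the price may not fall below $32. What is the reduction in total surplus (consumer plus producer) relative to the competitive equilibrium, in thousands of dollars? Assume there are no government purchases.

96

Without the control the market clears where 286 - 6p = 6p - 50, i.e. p* = 28 and q* = 118.
Because the floor (32) lies above the market-clearing price, it is binding.
At p = 32: qd = 286 - 6·32 = 94 and qs = 6·32 - 50 = 142.
Quantity traded falls to 94. At q = 94 the demand price is (286 - 94)/6 = 32 and the supply price is (50 + 94)/6 = 24.
Deadweight loss = ½ · (32 - 24) · (118 - 94) = ½ · 8 · 24 = 96.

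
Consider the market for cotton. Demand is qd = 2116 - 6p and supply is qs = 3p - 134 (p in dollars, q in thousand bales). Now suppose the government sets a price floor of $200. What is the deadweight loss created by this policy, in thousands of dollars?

0

Equilibrium: 2116 - 6p = 3p - 134, so 2250 = 9p and p* = 250, q* = 616.
Since 200 is below p* = 250, the floor does not bind and the free-market outcome prevails.
Since the control does not bind, no trades are prevented and deadweight loss is zero.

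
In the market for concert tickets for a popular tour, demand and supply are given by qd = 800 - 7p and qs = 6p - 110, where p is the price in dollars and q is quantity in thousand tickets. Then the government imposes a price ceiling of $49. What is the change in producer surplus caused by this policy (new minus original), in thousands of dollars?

Equilibrium: 800 - 7p = 6p - 110, so 910 = 13p and p* = 70, q* = 310.
Since 49 < 70, the ceiling is binding.
At p = 49: qd = 800 - 7·49 = 457 and qs = 6·49 - 110 = 184.
Producer surplus without the control is ½ · (70 - 55/3) · 310 = 24025/3.
With the ceiling, producers sell 184 units at 49, so PS = ½ · (49 - 55/3) · 184 = 8464/3.
Change in producer surplus = 8464/3 - 24025/3 = -5187.

-5187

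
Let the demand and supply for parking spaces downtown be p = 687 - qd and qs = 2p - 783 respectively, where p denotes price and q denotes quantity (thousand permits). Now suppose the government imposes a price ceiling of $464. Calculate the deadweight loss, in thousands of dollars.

Rearranging demand gives qd = 687 - p. Setting quantity demanded equal to quantity supplied, 687 - p = 2p - 783, gives p* = 490 and q* = 197.
The ceiling of 464 is below the equilibrium price 490, so it binds.
At p = 464: qd = 687 - 464 = 223 and qs = 2·464 - 783 = 145.
Quantity traded falls to 145. At q = 145 the demand price is 687 - 145 = 542 and the supply price is (783 + 145)/2 = 464.
Deadweight loss = ½ · (542 - 464) · (197 - 145) = ½ · 78 · 52 = 2028.

2028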